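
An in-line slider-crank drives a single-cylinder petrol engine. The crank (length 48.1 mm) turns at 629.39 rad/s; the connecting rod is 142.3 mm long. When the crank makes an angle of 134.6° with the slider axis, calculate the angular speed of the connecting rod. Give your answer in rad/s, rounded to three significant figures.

154

ω = 629.4 rad/s
The rod makes angle φ with the slider axis where L sinφ = r sinθ; differentiating, L cosφ·φ̇ = r ω cosθ.
L cosφ = √(L² − r² sin²θ) = 0.13812 m.
|ω_rod| = r ω |cosθ| / √(L² − r² sin²θ) = 0.0481·629.4·0.70215/0.13812 = 153.9 rad/s.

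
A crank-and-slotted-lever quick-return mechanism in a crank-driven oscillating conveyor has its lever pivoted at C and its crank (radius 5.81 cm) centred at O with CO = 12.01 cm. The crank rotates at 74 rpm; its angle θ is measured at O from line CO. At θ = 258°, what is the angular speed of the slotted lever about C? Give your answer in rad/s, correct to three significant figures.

ω = 7.749 rad/s (from 74 rpm).
Crank pin A relative to C: A = (d + r cosθ, r sinθ); lever angle φ = atan2(r sinθ, d + r cosθ).
Differentiating tanφ: φ̇ = rω(d cosθ + r)/(d² + r² + 2dr cosθ).
d² + r² + 2dr cosθ = |CA|² = 0.0148981 m²;  d cosθ + r = +0.03313 m.
|ω_lever| = |0.0581·7.749·+0.03313| / 0.0148981 = 1.0012 rad/s.

1.00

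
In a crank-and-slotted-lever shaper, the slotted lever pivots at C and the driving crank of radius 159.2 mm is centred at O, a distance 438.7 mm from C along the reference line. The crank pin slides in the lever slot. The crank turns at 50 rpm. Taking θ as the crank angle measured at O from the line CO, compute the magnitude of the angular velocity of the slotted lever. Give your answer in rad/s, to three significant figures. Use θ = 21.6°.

ω = 5.236 rad/s (from 50 rpm).
Crank pin A relative to C: A = (d + r cosθ, r sinθ); lever angle φ = atan2(r sinθ, d + r cosθ).
Differentiating tanφ: φ̇ = rω(d cosθ + r)/(d² + r² + 2dr cosθ).
d² + r² + 2dr cosθ = |CA|² = 0.347675 m²;  d cosθ + r = +0.56709 m.
|ω_lever| = |0.1592·5.236·+0.56709| / 0.347675 = 1.3596 rad/s.

1.36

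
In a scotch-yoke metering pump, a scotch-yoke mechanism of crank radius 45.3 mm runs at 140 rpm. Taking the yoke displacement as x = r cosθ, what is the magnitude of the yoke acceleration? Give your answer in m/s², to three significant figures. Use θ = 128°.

5.99

ω = 14.66 rad/s (from 140 rpm).
x = r cosθ ⇒ ẍ = −rω² cosθ (ω constant).
|a| = rω²|cosθ| = 0.0453·(14.66)²·|cos 128°| = 5.9945 m/s².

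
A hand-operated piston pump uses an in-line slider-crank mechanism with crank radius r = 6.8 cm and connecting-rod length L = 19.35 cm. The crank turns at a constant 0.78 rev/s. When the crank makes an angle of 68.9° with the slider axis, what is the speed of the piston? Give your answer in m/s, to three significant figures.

ω = 2π·0.78 = 4.901 rad/s
For an in-line slider-crank, x = r cosθ + √(L² − r² sin²θ), so v = −rω sinθ·[1 + r cosθ/√(L² − r² sin²θ)].
With r = 0.068 m, L = 0.1935 m, θ = 68.9°: √(L² − r² sin²θ) = 0.1828 m.
v = −0.068·4.901·0.93295·[1 + 0.068·0.36000/0.1828] = -0.35255 m/s.
|v| = 0.35255 m/s.

0.353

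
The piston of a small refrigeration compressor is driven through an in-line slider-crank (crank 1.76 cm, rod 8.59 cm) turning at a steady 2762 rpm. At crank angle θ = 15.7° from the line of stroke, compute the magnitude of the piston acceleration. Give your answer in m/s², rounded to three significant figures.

1680

ω = 2π·2762/60 = 289.2 rad/s
x(θ) = r cosθ + √(L² − r² sin²θ); with ω constant, a = ω²·d²x/dθ².
d²x/dθ² = −r cosθ − r²(cos2θ)/√u − r⁴ sin²2θ/(4u^{3/2}),  u = L² − r² sin²θ = 0.00735613 m².
Substituting r = 0.0176 m, L = 0.0859 m, θ = 15.7°: d²x/dθ² = -0.020036 m.
a = ω²·d²x/dθ² = (289.2)²·(-0.020036) = -1676.2 m/s²;  |a| = 1676.2 m/s².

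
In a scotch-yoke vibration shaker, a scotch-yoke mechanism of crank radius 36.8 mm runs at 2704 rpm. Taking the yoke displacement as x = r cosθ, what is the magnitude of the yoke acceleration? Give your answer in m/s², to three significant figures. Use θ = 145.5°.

ω = 283.2 rad/s (from 2704 rpm).
x = r cosθ ⇒ ẍ = −rω² cosθ (ω constant).
|a| = rω²|cosθ| = 0.0368·(283.2)²·|cos 145.5°| = 2431.7 m/s².

2430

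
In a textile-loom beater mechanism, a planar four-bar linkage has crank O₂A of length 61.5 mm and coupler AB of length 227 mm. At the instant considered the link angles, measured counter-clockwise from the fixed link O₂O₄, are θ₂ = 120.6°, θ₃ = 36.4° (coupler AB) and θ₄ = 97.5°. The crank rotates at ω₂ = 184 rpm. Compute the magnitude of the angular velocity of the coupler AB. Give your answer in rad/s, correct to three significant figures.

2.34

ω₂ = 19.27 rad/s (from 184 rpm).
Differentiating the loop-closure r₂e^{iθ₂}+r₃e^{iθ₃}=r₁+r₄e^{iθ₄} gives r₂ω₂e^{iθ₂}+r₃ω₃e^{iθ₃}=r₄ω₄e^{iθ₄}.
Eliminating the other unknown: ω₃ = r₂ω₂ sin(θ₄−θ₂) / [r₃ sin(θ₃−θ₄)].
Numerator sine = -0.39234; denominator sine = -0.87546.
Result = 0.0615·19.27·(-0.39234) / (0.227·(-0.87546)) = +2.3395 rad/s; magnitude 2.3395 rad/s.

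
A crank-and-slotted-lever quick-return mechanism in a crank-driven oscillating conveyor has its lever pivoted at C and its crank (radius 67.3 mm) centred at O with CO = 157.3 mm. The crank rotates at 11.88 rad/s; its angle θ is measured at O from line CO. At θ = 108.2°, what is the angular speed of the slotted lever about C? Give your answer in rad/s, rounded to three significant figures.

ω = 11.88 rad/s
Crank pin A relative to C: A = (d + r cosθ, r sinθ); lever angle φ = atan2(r sinθ, d + r cosθ).
Differentiating tanφ: φ̇ = rω(d cosθ + r)/(d² + r² + 2dr cosθ).
d² + r² + 2dr cosθ = |CA|² = 0.0226596 m²;  d cosθ + r = +0.01817 m.
|ω_lever| = |0.0673·11.88·+0.01817| / 0.0226596 = 0.6411 rad/s.

0.641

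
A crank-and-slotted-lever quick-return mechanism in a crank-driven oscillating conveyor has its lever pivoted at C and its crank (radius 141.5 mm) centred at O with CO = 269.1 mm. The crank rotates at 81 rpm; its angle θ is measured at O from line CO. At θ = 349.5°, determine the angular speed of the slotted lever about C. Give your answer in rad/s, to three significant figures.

ω = 8.482 rad/s (from 81 rpm).
Crank pin A relative to C: A = (d + r cosθ, r sinθ); lever angle φ = atan2(r sinθ, d + r cosθ).
Differentiating tanφ: φ̇ = rω(d cosθ + r)/(d² + r² + 2dr cosθ).
d² + r² + 2dr cosθ = |CA|² = 0.167317 m²;  d cosθ + r = +0.40609 m.
|ω_lever| = |0.1415·8.482·+0.40609| / 0.167317 = 2.9131 rad/s.

2.91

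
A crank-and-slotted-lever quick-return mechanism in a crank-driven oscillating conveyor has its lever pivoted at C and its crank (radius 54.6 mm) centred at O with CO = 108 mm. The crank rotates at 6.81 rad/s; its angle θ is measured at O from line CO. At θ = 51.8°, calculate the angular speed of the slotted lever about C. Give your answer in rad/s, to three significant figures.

ω = 6.81 rad/s
Crank pin A relative to C: A = (d + r cosθ, r sinθ); lever angle φ = atan2(r sinθ, d + r cosθ).
Differentiating tanφ: φ̇ = rω(d cosθ + r)/(d² + r² + 2dr cosθ).
d² + r² + 2dr cosθ = |CA|² = 0.0219384 m²;  d cosθ + r = +0.12139 m.
|ω_lever| = |0.0546·6.81·+0.12139| / 0.0219384 = 2.0574 rad/s.

2.06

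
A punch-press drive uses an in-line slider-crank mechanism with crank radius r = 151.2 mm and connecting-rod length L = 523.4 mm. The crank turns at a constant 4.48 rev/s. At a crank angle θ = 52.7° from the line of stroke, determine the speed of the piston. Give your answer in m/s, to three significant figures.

3.99

ω = 2π·4.48 = 28.15 rad/s
For an in-line slider-crank, x = r cosθ + √(L² − r² sin²θ), so v = −rω sinθ·[1 + r cosθ/√(L² − r² sin²θ)].
With r = 0.1512 m, L = 0.5234 m, θ = 52.7°: √(L² − r² sin²θ) = 0.50939 m.
v = −0.1512·28.15·0.79547·[1 + 0.1512·0.60599/0.50939] = -3.9946 m/s.
|v| = 3.9946 m/s.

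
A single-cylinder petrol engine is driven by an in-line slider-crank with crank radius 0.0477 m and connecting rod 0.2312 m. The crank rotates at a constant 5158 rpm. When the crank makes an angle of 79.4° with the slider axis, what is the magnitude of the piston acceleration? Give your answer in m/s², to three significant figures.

ω = 2π·5158/60 = 540.1 rad/s
x(θ) = r cosθ + √(L² − r² sin²θ); with ω constant, a = ω²·d²x/dθ².
d²x/dθ² = −r cosθ − r²(cos2θ)/√u − r⁴ sin²2θ/(4u^{3/2}),  u = L² − r² sin²θ = 0.0512551 m².
Substituting r = 0.0477 m, L = 0.2312 m, θ = 79.4°: d²x/dθ² = +0.00058083 m.
a = ω²·d²x/dθ² = (540.1)²·(+0.00058083) = +169.46 m/s²;  |a| = 169.46 m/s².

169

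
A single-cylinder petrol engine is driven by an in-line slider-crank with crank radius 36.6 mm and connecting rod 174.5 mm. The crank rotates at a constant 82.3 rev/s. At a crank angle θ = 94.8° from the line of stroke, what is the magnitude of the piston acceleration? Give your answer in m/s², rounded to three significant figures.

2890

ω = 2π·82.3 = 517.1 rad/s
x(θ) = r cosθ + √(L² − r² sin²θ); with ω constant, a = ω²·d²x/dθ².
d²x/dθ² = −r cosθ − r²(cos2θ)/√u − r⁴ sin²2θ/(4u^{3/2}),  u = L² − r² sin²θ = 0.0291201 m².
Substituting r = 0.0366 m, L = 0.1745 m, θ = 94.8°: d²x/dθ² = +0.0108 m.
a = ω²·d²x/dθ² = (517.1)²·(+0.0108) = +2887.9 m/s²;  |a| = 2887.9 m/s².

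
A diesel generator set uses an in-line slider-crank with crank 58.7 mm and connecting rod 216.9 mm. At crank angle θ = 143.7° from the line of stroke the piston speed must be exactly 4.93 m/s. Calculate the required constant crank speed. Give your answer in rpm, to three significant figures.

1740

For an in-line slider-crank, |v_piston| = rω|sinθ|·[1 + r cosθ/√(L² − r² sin²θ)].
With r = 0.0587 m, L = 0.2169 m, θ = 143.7°: the bracketed kinematic factor |dx/dθ| = 0.027072 m.
ω = v/|dx/dθ| = 4.93/0.027072 = 182.1 rad/s.
N = 60ω/(2π) = 1739 rpm.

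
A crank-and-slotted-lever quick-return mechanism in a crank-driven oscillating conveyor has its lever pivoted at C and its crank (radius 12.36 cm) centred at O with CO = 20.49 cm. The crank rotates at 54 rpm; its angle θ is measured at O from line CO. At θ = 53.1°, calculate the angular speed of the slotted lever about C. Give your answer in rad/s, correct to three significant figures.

1.97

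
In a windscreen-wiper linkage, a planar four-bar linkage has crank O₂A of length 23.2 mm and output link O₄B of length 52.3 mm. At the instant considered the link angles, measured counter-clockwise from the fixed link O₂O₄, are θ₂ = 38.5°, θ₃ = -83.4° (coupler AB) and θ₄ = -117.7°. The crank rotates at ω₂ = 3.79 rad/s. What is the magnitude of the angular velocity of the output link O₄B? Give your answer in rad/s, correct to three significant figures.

ω₂ = 3.79 rad/s
Differentiating the loop-closure r₂e^{iθ₂}+r₃e^{iθ₃}=r₁+r₄e^{iθ₄} gives r₂ω₂e^{iθ₂}+r₃ω₃e^{iθ₃}=r₄ω₄e^{iθ₄}.
Eliminating the other unknown: ω₄ = r₂ω₂ sin(θ₂−θ₃) / [r₄ sin(θ₄−θ₃)].
Numerator sine = +0.84897; denominator sine = -0.56353.
Result = 0.0232·3.79·(+0.84897) / (0.0523·(-0.56353)) = -2.5328 rad/s; magnitude 2.5328 rad/s.

2.53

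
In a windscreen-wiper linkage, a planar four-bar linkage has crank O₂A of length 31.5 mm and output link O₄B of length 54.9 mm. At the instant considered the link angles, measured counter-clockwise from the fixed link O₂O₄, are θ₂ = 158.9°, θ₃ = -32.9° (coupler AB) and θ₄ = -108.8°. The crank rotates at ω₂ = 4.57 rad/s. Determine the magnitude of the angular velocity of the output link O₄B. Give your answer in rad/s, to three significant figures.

0.553

ω₂ = 4.57 rad/s
Differentiating the loop-closure r₂e^{iθ₂}+r₃e^{iθ₃}=r₁+r₄e^{iθ₄} gives r₂ω₂e^{iθ₂}+r₃ω₃e^{iθ₃}=r₄ω₄e^{iθ₄}.
Eliminating the other unknown: ω₄ = r₂ω₂ sin(θ₂−θ₃) / [r₄ sin(θ₄−θ₃)].
Numerator sine = -0.20450; denominator sine = -0.96987.
Result = 0.0315·4.57·(-0.20450) / (0.0549·(-0.96987)) = +0.55287 rad/s; magnitude 0.55287 rad/s.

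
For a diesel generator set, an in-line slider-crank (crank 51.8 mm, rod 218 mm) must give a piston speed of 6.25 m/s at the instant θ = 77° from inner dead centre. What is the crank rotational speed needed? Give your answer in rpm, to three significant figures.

For an in-line slider-crank, |v_piston| = rω|sinθ|·[1 + r cosθ/√(L² − r² sin²θ)].
With r = 0.0518 m, L = 0.218 m, θ = 77°: the bracketed kinematic factor |dx/dθ| = 0.053246 m.
ω = v/|dx/dθ| = 6.25/0.053246 = 117.38 rad/s.
N = 60ω/(2π) = 1120.9 rpm.

1120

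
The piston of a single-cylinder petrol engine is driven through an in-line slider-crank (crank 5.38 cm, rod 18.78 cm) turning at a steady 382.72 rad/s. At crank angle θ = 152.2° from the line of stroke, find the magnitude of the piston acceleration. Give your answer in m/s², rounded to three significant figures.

ω = 382.7 rad/s
x(θ) = r cosθ + √(L² − r² sin²θ); with ω constant, a = ω²·d²x/dθ².
d²x/dθ² = −r cosθ − r²(cos2θ)/√u − r⁴ sin²2θ/(4u^{3/2}),  u = L² − r² sin²θ = 0.0346393 m².
Substituting r = 0.0538 m, L = 0.1878 m, θ = 152.2°: d²x/dθ² = +0.038583 m.
a = ω²·d²x/dθ² = (382.7)²·(+0.038583) = +5651.4 m/s²;  |a| = 5651.4 m/s².

5650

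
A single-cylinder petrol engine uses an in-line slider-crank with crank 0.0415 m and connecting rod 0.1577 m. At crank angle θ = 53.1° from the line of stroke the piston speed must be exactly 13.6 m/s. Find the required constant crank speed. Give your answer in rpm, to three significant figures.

For an in-line slider-crank, |v_piston| = rω|sinθ|·[1 + r cosθ/√(L² − r² sin²θ)].
With r = 0.0415 m, L = 0.1577 m, θ = 53.1°: the bracketed kinematic factor |dx/dθ| = 0.038551 m.
ω = v/|dx/dθ| = 13.6/0.038551 = 352.78 rad/s.
N = 60ω/(2π) = 3368.8 rpm.

3370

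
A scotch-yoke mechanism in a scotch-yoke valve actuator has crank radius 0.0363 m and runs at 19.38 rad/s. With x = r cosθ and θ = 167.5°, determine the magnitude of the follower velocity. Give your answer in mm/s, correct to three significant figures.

152

ω = 19.38 rad/s
x = r cosθ ⇒ ẋ = −rω sinθ.
|v| = rω|sinθ| = 0.0363·19.38·|sin 167.5°| = 0.15226 m/s = 152.26 mm/s.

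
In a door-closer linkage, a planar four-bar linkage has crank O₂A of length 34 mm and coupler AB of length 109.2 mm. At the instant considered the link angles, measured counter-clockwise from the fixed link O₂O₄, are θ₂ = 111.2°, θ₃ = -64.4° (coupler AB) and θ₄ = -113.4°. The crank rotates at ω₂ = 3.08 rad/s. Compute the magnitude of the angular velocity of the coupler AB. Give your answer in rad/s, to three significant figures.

0.892

ω₂ = 3.08 rad/s
Differentiating the loop-closure r₂e^{iθ₂}+r₃e^{iθ₃}=r₁+r₄e^{iθ₄} gives r₂ω₂e^{iθ₂}+r₃ω₃e^{iθ₃}=r₄ω₄e^{iθ₄}.
Eliminating the other unknown: ω₃ = r₂ω₂ sin(θ₄−θ₂) / [r₃ sin(θ₃−θ₄)].
Numerator sine = +0.70215; denominator sine = +0.75471.
Result = 0.034·3.08·(+0.70215) / (0.1092·(+0.75471)) = +0.89219 rad/s; magnitude 0.89219 rad/s.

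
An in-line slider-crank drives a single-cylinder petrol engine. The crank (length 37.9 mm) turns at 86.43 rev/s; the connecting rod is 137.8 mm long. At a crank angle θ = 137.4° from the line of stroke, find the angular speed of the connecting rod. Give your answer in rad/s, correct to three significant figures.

112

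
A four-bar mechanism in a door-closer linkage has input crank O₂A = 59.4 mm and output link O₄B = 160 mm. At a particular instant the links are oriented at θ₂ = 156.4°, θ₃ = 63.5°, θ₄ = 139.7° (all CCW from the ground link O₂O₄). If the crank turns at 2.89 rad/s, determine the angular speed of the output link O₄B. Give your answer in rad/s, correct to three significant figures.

ω₂ = 2.89 rad/s
Differentiating the loop-closure r₂e^{iθ₂}+r₃e^{iθ₃}=r₁+r₄e^{iθ₄} gives r₂ω₂e^{iθ₂}+r₃ω₃e^{iθ₃}=r₄ω₄e^{iθ₄}.
Eliminating the other unknown: ω₄ = r₂ω₂ sin(θ₂−θ₃) / [r₄ sin(θ₄−θ₃)].
Numerator sine = +0.99872; denominator sine = +0.97113.
Result = 0.0594·2.89·(+0.99872) / (0.16·(+0.97113)) = +1.1034 rad/s; magnitude 1.1034 rad/s.

1.10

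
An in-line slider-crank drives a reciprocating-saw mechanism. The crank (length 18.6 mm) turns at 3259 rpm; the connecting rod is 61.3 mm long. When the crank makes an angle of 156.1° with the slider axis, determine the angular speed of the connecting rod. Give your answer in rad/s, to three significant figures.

95.4

ω = 341.3 rad/s (converted from 3259 rpm).
The rod makes angle φ with the slider axis where L sinφ = r sinθ; differentiating, L cosφ·φ̇ = r ω cosθ.
L cosφ = √(L² − r² sin²θ) = 0.060835 m.
|ω_rod| = r ω |cosθ| / √(L² − r² sin²θ) = 0.0186·341.3·0.91425/0.060835 = 95.398 rad/s.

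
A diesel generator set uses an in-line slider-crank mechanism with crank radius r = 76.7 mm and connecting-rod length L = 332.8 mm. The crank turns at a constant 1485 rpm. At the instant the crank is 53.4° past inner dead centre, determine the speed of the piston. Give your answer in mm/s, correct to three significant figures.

10900

ω = 2π·1485/60 = 155.5 rad/s
For an in-line slider-crank, x = r cosθ + √(L² − r² sin²θ), so v = −rω sinθ·[1 + r cosθ/√(L² − r² sin²θ)].
With r = 0.0767 m, L = 0.3328 m, θ = 53.4°: √(L² − r² sin²θ) = 0.32705 m.
v = −0.0767·155.5·0.80282·[1 + 0.0767·0.59622/0.32705] = -10.915 m/s.
|v| = 10.915 m/s = 10915 mm/s.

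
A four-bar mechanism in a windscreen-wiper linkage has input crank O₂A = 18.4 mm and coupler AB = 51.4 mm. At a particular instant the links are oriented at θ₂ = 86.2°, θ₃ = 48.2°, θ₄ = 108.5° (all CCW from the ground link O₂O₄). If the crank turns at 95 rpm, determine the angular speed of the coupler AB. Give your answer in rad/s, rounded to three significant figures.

1.56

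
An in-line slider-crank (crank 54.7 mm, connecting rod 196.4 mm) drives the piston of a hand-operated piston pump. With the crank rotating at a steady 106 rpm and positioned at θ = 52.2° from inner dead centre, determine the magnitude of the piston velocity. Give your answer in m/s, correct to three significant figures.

0.564

ω = 2π·106/60 = 11.1 rad/s
For an in-line slider-crank, x = r cosθ + √(L² − r² sin²θ), so v = −rω sinθ·[1 + r cosθ/√(L² − r² sin²θ)].
With r = 0.0547 m, L = 0.1964 m, θ = 52.2°: √(L² − r² sin²θ) = 0.19159 m.
v = −0.0547·11.1·0.79016·[1 + 0.0547·0.61291/0.19159] = -0.56373 m/s.
|v| = 0.56373 m/s.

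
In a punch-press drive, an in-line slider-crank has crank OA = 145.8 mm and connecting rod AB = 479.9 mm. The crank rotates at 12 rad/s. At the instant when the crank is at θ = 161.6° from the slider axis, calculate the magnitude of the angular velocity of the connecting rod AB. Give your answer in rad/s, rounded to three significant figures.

3.48

ω = 12 rad/s
The rod makes angle φ with the slider axis where L sinφ = r sinθ; differentiating, L cosφ·φ̇ = r ω cosθ.
L cosφ = √(L² − r² sin²θ) = 0.47769 m.
|ω_rod| = r ω |cosθ| / √(L² − r² sin²θ) = 0.1458·12·0.94888/0.47769 = 3.4754 rad/s.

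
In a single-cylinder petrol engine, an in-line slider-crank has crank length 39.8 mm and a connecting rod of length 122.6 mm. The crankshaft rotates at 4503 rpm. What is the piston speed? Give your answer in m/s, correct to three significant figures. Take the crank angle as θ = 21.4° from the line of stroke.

ω = 2π·4503/60 = 471.6 rad/s
For an in-line slider-crank, x = r cosθ + √(L² − r² sin²θ), so v = −rω sinθ·[1 + r cosθ/√(L² − r² sin²θ)].
With r = 0.0398 m, L = 0.1226 m, θ = 21.4°: √(L² − r² sin²θ) = 0.12174 m.
v = −0.0398·471.6·0.36488·[1 + 0.0398·0.93106/0.12174] = -8.9324 m/s.
|v| = 8.9324 m/s.

8.93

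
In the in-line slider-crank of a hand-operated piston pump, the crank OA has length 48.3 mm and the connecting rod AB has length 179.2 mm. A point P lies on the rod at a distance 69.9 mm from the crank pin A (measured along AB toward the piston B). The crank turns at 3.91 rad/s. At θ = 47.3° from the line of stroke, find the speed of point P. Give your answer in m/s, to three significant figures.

ω = 3.91 rad/s.  Crank-pin speed |V_A| = rω = 0.18885 m/s, perpendicular to OA.
Rod angle: sinφ = −(r/L) sinθ ⇒ φ = -11.425°; ω_rod = −rω cosθ/√(L²−r²sin²θ) = -0.72914 rad/s.
V_P = V_A + ω_rod × AP, with AP = 0.0699 m along the rod.
Components: V_Px = −rω sinθ − a·ω_rod·sinφ = -0.14889 m/s;  V_Py = rω cosθ + a·ω_rod·cosφ = +0.078116 m/s.
|V_P| = √(V_Px² + V_Py²) = 0.16813 m/s.

0.168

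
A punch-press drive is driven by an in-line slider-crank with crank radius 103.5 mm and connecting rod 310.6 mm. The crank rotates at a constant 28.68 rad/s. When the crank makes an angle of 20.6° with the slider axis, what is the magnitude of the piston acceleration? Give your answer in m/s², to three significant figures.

102

ω = 28.68 rad/s
x(θ) = r cosθ + √(L² − r² sin²θ); with ω constant, a = ω²·d²x/dθ².
d²x/dθ² = −r cosθ − r²(cos2θ)/√u − r⁴ sin²2θ/(4u^{3/2}),  u = L² − r² sin²θ = 0.0951463 m².
Substituting r = 0.1035 m, L = 0.3106 m, θ = 20.6°: d²x/dθ² = -0.12344 m.
a = ω²·d²x/dθ² = (28.68)²·(-0.12344) = -101.53 m/s²;  |a| = 101.53 m/s².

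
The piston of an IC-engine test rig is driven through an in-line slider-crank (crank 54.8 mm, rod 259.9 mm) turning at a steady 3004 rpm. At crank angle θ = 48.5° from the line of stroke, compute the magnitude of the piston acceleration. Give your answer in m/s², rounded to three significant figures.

ω = 2π·3004/60 = 314.6 rad/s
x(θ) = r cosθ + √(L² − r² sin²θ); with ω constant, a = ω²·d²x/dθ².
d²x/dθ² = −r cosθ − r²(cos2θ)/√u − r⁴ sin²2θ/(4u^{3/2}),  u = L² − r² sin²θ = 0.0658635 m².
Substituting r = 0.0548 m, L = 0.2599 m, θ = 48.5°: d²x/dθ² = -0.035017 m.
a = ω²·d²x/dθ² = (314.6)²·(-0.035017) = -3465.3 m/s²;  |a| = 3465.3 m/s².

3470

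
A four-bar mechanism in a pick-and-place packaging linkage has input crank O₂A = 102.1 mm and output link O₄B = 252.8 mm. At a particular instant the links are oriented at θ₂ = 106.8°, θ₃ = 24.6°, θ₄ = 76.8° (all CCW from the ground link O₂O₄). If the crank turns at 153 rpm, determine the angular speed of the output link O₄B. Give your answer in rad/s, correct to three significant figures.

8.11

ω₂ = 16.02 rad/s (from 153 rpm).
Differentiating the loop-closure r₂e^{iθ₂}+r₃e^{iθ₃}=r₁+r₄e^{iθ₄} gives r₂ω₂e^{iθ₂}+r₃ω₃e^{iθ₃}=r₄ω₄e^{iθ₄}.
Eliminating the other unknown: ω₄ = r₂ω₂ sin(θ₂−θ₃) / [r₄ sin(θ₄−θ₃)].
Numerator sine = +0.99075; denominator sine = +0.79016.
Result = 0.1021·16.02·(+0.99075) / (0.2528·(+0.79016)) = +8.1137 rad/s; magnitude 8.1137 rad/s.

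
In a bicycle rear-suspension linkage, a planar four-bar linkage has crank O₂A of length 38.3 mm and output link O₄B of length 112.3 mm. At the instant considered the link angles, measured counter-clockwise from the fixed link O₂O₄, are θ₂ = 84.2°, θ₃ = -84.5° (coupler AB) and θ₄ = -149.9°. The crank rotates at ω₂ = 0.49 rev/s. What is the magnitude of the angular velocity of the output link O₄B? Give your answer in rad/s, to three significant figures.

ω₂ = 3.079 rad/s (from 0.49 rev/s).
Differentiating the loop-closure r₂e^{iθ₂}+r₃e^{iθ₃}=r₁+r₄e^{iθ₄} gives r₂ω₂e^{iθ₂}+r₃ω₃e^{iθ₃}=r₄ω₄e^{iθ₄}.
Eliminating the other unknown: ω₄ = r₂ω₂ sin(θ₂−θ₃) / [r₄ sin(θ₄−θ₃)].
Numerator sine = +0.19595; denominator sine = -0.90924.
Result = 0.0383·3.079·(+0.19595) / (0.1123·(-0.90924)) = -0.22628 rad/s; magnitude 0.22628 rad/s.

0.226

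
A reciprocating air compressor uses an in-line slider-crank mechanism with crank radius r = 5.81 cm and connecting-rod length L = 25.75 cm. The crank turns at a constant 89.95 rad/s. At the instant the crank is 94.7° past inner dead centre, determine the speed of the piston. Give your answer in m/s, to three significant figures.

ω = 89.95 rad/s
For an in-line slider-crank, x = r cosθ + √(L² − r² sin²θ), so v = −rω sinθ·[1 + r cosθ/√(L² − r² sin²θ)].
With r = 0.0581 m, L = 0.2575 m, θ = 94.7°: √(L² − r² sin²θ) = 0.2509 m.
v = −0.0581·89.95·0.99664·[1 + 0.0581·-0.08194/0.2509] = -5.1097 m/s.
|v| = 5.1097 m/s.

5.11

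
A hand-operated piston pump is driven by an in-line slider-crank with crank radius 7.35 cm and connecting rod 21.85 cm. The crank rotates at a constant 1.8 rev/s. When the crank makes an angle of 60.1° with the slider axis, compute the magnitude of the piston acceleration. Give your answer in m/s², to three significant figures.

3.10

ω = 2π·1.8 = 11.31 rad/s
x(θ) = r cosθ + √(L² − r² sin²θ); with ω constant, a = ω²·d²x/dθ².
d²x/dθ² = −r cosθ − r²(cos2θ)/√u − r⁴ sin²2θ/(4u^{3/2}),  u = L² − r² sin²θ = 0.0436824 m².
Substituting r = 0.0735 m, L = 0.2185 m, θ = 60.1°: d²x/dθ² = -0.024234 m.
a = ω²·d²x/dθ² = (11.31)²·(-0.024234) = -3.0998 m/s²;  |a| = 3.0998 m/s².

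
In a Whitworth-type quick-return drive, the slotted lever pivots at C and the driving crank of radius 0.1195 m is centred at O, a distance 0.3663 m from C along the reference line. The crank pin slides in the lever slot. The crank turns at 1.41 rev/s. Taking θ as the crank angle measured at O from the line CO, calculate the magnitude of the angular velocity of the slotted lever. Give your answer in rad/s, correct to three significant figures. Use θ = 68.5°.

ω = 8.859 rad/s (from 1.41 rev/s).
Crank pin A relative to C: A = (d + r cosθ, r sinθ); lever angle φ = atan2(r sinθ, d + r cosθ).
Differentiating tanφ: φ̇ = rω(d cosθ + r)/(d² + r² + 2dr cosθ).
d² + r² + 2dr cosθ = |CA|² = 0.180542 m²;  d cosθ + r = +0.25375 m.
|ω_lever| = |0.1195·8.859·+0.25375| / 0.180542 = 1.488 rad/s.

1.49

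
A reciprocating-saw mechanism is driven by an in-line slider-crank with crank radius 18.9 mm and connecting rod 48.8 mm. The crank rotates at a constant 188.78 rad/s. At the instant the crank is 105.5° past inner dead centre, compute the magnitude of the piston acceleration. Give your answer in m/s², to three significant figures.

418

ω = 188.8 rad/s
x(θ) = r cosθ + √(L² − r² sin²θ); with ω constant, a = ω²·d²x/dθ².
d²x/dθ² = −r cosθ − r²(cos2θ)/√u − r⁴ sin²2θ/(4u^{3/2}),  u = L² − r² sin²θ = 0.00204974 m².
Substituting r = 0.0189 m, L = 0.0488 m, θ = 105.5°: d²x/dθ² = +0.011723 m.
a = ω²·d²x/dθ² = (188.8)²·(+0.011723) = +417.77 m/s²;  |a| = 417.77 m/s².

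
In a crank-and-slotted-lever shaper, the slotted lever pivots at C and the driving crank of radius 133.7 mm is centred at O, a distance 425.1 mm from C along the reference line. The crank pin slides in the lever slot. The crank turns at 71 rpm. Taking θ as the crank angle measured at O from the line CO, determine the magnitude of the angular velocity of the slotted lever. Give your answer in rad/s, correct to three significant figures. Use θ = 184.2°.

3.39

ω = 7.435 rad/s (from 71 rpm).
Crank pin A relative to C: A = (d + r cosθ, r sinθ); lever angle φ = atan2(r sinθ, d + r cosθ).
Differentiating tanφ: φ̇ = rω(d cosθ + r)/(d² + r² + 2dr cosθ).
d² + r² + 2dr cosθ = |CA|² = 0.0852192 m²;  d cosθ + r = -0.29026 m.
|ω_lever| = |0.1337·7.435·-0.29026| / 0.0852192 = 3.3858 rad/s.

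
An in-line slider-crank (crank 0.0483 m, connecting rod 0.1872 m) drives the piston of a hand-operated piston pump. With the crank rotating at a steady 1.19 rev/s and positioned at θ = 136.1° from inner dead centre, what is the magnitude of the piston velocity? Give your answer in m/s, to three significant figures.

ω = 2π·1.19 = 7.477 rad/s
For an in-line slider-crank, x = r cosθ + √(L² − r² sin²θ), so v = −rω sinθ·[1 + r cosθ/√(L² − r² sin²θ)].
With r = 0.0483 m, L = 0.1872 m, θ = 136.1°: √(L² − r² sin²θ) = 0.18418 m.
v = −0.0483·7.477·0.69340·[1 + 0.0483·-0.72055/0.18418] = -0.2031 m/s.
|v| = 0.2031 m/s.

0.203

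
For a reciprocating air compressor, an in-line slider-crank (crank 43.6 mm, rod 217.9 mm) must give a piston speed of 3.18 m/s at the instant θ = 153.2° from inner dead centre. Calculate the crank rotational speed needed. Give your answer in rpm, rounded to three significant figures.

For an in-line slider-crank, |v_piston| = rω|sinθ|·[1 + r cosθ/√(L² − r² sin²θ)].
With r = 0.0436 m, L = 0.2179 m, θ = 153.2°: the bracketed kinematic factor |dx/dθ| = 0.016133 m.
ω = v/|dx/dθ| = 3.18/0.016133 = 197.11 rad/s.
N = 60ω/(2π) = 1882.3 rpm.

1880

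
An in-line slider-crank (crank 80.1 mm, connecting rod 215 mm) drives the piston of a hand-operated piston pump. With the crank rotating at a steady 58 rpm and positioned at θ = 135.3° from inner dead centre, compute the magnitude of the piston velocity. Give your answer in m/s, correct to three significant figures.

ω = 2π·58/60 = 6.074 rad/s
For an in-line slider-crank, x = r cosθ + √(L² − r² sin²θ), so v = −rω sinθ·[1 + r cosθ/√(L² − r² sin²θ)].
With r = 0.0801 m, L = 0.215 m, θ = 135.3°: √(L² − r² sin²θ) = 0.20749 m.
v = −0.0801·6.074·0.70339·[1 + 0.0801·-0.71080/0.20749] = -0.2483 m/s.
|v| = 0.2483 m/s.

0.248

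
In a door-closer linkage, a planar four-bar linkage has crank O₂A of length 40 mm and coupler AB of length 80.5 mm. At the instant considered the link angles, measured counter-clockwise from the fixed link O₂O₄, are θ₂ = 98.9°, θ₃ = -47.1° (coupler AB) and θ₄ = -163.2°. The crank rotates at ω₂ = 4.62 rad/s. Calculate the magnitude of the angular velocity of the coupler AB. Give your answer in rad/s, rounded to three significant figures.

2.53

ω₂ = 4.62 rad/s
Differentiating the loop-closure r₂e^{iθ₂}+r₃e^{iθ₃}=r₁+r₄e^{iθ₄} gives r₂ω₂e^{iθ₂}+r₃ω₃e^{iθ₃}=r₄ω₄e^{iθ₄}.
Eliminating the other unknown: ω₃ = r₂ω₂ sin(θ₄−θ₂) / [r₃ sin(θ₃−θ₄)].
Numerator sine = +0.99051; denominator sine = +0.89803.
Result = 0.04·4.62·(+0.99051) / (0.0805·(+0.89803)) = +2.5321 rad/s; magnitude 2.5321 rad/s.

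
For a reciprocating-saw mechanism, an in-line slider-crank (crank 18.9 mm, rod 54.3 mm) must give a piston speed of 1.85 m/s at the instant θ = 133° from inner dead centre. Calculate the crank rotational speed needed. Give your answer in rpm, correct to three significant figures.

1690

For an in-line slider-crank, |v_piston| = rω|sinθ|·[1 + r cosθ/√(L² − r² sin²θ)].
With r = 0.0189 m, L = 0.0543 m, θ = 133°: the bracketed kinematic factor |dx/dθ| = 0.01043 m.
ω = v/|dx/dθ| = 1.85/0.01043 = 177.38 rad/s.
N = 60ω/(2π) = 1693.9 rpm.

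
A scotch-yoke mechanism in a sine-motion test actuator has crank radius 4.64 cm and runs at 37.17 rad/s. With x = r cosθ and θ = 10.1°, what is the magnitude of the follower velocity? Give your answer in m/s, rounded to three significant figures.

0.302

ω = 37.17 rad/s
x = r cosθ ⇒ ẋ = −rω sinθ.
|v| = rω|sinθ| = 0.0464·37.17·|sin 10.1°| = 0.30245 m/s.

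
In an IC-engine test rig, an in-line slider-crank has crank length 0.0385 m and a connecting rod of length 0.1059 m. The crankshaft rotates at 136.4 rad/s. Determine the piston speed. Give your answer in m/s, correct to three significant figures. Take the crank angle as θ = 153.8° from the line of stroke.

1.55

ω = 136.4 rad/s
For an in-line slider-crank, x = r cosθ + √(L² − r² sin²θ), so v = −rω sinθ·[1 + r cosθ/√(L² − r² sin²θ)].
With r = 0.0385 m, L = 0.1059 m, θ = 153.8°: √(L² − r² sin²θ) = 0.10453 m.
v = −0.0385·136.4·0.44151·[1 + 0.0385·-0.89726/0.10453] = -1.5523 m/s.
|v| = 1.5523 m/s.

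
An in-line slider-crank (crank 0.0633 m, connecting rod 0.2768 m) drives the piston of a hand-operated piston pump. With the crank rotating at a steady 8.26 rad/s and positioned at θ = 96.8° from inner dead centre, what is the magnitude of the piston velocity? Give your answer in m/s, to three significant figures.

0.505

ω = 8.26 rad/s
For an in-line slider-crank, x = r cosθ + √(L² − r² sin²θ), so v = −rω sinθ·[1 + r cosθ/√(L² − r² sin²θ)].
With r = 0.0633 m, L = 0.2768 m, θ = 96.8°: √(L² − r² sin²θ) = 0.26957 m.
v = −0.0633·8.26·0.99297·[1 + 0.0633·-0.11840/0.26957] = -0.50474 m/s.
|v| = 0.50474 m/s.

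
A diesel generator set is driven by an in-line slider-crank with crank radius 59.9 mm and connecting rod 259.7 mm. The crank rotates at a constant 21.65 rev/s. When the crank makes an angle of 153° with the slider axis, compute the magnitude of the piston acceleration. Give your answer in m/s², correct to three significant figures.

834

ω = 2π·21.6 = 136 rad/s
x(θ) = r cosθ + √(L² − r² sin²θ); with ω constant, a = ω²·d²x/dθ².
d²x/dθ² = −r cosθ − r²(cos2θ)/√u − r⁴ sin²2θ/(4u^{3/2}),  u = L² − r² sin²θ = 0.0667046 m².
Substituting r = 0.0599 m, L = 0.2597 m, θ = 153°: d²x/dθ² = +0.045083 m.
a = ω²·d²x/dθ² = (136)²·(+0.045083) = +834.24 m/s²;  |a| = 834.24 m/s².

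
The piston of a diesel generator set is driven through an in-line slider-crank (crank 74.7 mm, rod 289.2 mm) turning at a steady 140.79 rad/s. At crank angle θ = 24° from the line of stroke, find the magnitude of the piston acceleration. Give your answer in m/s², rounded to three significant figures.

ω = 140.8 rad/s
x(θ) = r cosθ + √(L² − r² sin²θ); with ω constant, a = ω²·d²x/dθ².
d²x/dθ² = −r cosθ − r²(cos2θ)/√u − r⁴ sin²2θ/(4u^{3/2}),  u = L² − r² sin²θ = 0.0827135 m².
Substituting r = 0.0747 m, L = 0.2892 m, θ = 24°: d²x/dθ² = -0.081405 m.
a = ω²·d²x/dθ² = (140.8)²·(-0.081405) = -1613.6 m/s²;  |a| = 1613.6 m/s².

1610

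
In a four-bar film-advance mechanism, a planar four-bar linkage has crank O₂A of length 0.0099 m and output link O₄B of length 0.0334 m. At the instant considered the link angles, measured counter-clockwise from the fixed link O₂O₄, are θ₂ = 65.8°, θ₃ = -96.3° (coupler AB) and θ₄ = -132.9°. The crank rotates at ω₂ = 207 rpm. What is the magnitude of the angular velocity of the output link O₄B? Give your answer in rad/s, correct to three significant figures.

3.31

ω₂ = 21.68 rad/s (from 207 rpm).
Differentiating the loop-closure r₂e^{iθ₂}+r₃e^{iθ₃}=r₁+r₄e^{iθ₄} gives r₂ω₂e^{iθ₂}+r₃ω₃e^{iθ₃}=r₄ω₄e^{iθ₄}.
Eliminating the other unknown: ω₄ = r₂ω₂ sin(θ₂−θ₃) / [r₄ sin(θ₄−θ₃)].
Numerator sine = +0.30736; denominator sine = -0.59622.
Result = 0.0099·21.68·(+0.30736) / (0.0334·(-0.59622)) = -3.3122 rad/s; magnitude 3.3122 rad/s.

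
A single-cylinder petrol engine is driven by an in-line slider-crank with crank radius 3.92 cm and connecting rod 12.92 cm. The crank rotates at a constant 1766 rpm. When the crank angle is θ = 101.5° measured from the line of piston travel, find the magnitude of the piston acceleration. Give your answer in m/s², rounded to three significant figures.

ω = 2π·1766/60 = 184.9 rad/s
x(θ) = r cosθ + √(L² − r² sin²θ); with ω constant, a = ω²·d²x/dθ².
d²x/dθ² = −r cosθ − r²(cos2θ)/√u − r⁴ sin²2θ/(4u^{3/2}),  u = L² − r² sin²θ = 0.0152171 m².
Substituting r = 0.0392 m, L = 0.1292 m, θ = 101.5°: d²x/dθ² = +0.019234 m.
a = ω²·d²x/dθ² = (184.9)²·(+0.019234) = +657.81 m/s²;  |a| = 657.81 m/s².

658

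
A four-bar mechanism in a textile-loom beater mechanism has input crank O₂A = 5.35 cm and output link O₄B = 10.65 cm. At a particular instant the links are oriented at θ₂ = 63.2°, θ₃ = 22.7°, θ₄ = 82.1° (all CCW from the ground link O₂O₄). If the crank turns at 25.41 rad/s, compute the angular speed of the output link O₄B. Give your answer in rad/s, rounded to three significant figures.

9.63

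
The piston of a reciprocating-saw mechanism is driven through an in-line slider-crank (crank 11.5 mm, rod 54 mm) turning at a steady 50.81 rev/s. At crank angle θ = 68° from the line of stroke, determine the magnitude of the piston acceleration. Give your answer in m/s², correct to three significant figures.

ω = 2π·50.8 = 319.2 rad/s
x(θ) = r cosθ + √(L² − r² sin²θ); with ω constant, a = ω²·d²x/dθ².
d²x/dθ² = −r cosθ − r²(cos2θ)/√u − r⁴ sin²2θ/(4u^{3/2}),  u = L² − r² sin²θ = 0.00280231 m².
Substituting r = 0.0115 m, L = 0.054 m, θ = 68°: d²x/dθ² = -0.0025251 m.
a = ω²·d²x/dθ² = (319.2)²·(-0.0025251) = -257.36 m/s²;  |a| = 257.36 m/s².

257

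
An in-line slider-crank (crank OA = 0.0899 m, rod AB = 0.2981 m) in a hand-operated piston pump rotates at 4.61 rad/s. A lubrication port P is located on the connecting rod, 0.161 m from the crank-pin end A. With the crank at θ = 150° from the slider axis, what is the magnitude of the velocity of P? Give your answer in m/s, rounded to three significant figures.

0.243

ω = 4.61 rad/s.  Crank-pin speed |V_A| = rω = 0.41444 m/s, perpendicular to OA.
Rod angle: sinφ = −(r/L) sinθ ⇒ φ = -8.673°; ω_rod = −rω cosθ/√(L²−r²sin²θ) = +1.2179 rad/s.
V_P = V_A + ω_rod × AP, with AP = 0.161 m along the rod.
Components: V_Px = −rω sinθ − a·ω_rod·sinφ = -0.17765 m/s;  V_Py = rω cosθ + a·ω_rod·cosφ = -0.16507 m/s.
|V_P| = √(V_Px² + V_Py²) = 0.2425 m/s.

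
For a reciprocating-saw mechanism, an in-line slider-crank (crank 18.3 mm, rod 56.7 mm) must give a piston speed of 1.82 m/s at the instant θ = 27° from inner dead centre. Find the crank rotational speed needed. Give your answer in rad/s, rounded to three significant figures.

170

For an in-line slider-crank, |v_piston| = rω|sinθ|·[1 + r cosθ/√(L² − r² sin²θ)].
With r = 0.0183 m, L = 0.0567 m, θ = 27°: the bracketed kinematic factor |dx/dθ| = 0.010723 m.
ω = v/|dx/dθ| = 1.82/0.010723 = 169.72 rad/s.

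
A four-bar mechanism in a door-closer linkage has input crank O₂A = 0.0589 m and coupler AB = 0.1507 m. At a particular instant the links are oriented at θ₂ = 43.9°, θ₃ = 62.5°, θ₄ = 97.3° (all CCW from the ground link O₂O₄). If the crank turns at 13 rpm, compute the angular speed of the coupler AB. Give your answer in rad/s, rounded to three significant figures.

ω₂ = 1.361 rad/s (from 13 rpm).
Differentiating the loop-closure r₂e^{iθ₂}+r₃e^{iθ₃}=r₁+r₄e^{iθ₄} gives r₂ω₂e^{iθ₂}+r₃ω₃e^{iθ₃}=r₄ω₄e^{iθ₄}.
Eliminating the other unknown: ω₃ = r₂ω₂ sin(θ₄−θ₂) / [r₃ sin(θ₃−θ₄)].
Numerator sine = +0.80282; denominator sine = -0.57071.
Result = 0.0589·1.361·(+0.80282) / (0.1507·(-0.57071)) = -0.74847 rad/s; magnitude 0.74847 rad/s.

0.748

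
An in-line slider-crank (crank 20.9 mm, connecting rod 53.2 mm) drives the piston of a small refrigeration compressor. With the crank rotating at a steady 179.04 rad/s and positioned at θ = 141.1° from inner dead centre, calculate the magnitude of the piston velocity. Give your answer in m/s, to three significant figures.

ω = 179 rad/s
For an in-line slider-crank, x = r cosθ + √(L² − r² sin²θ), so v = −rω sinθ·[1 + r cosθ/√(L² − r² sin²θ)].
With r = 0.0209 m, L = 0.0532 m, θ = 141.1°: √(L² − r² sin²θ) = 0.051556 m.
v = −0.0209·179·0.62796·[1 + 0.0209·-0.77824/0.051556] = -1.6085 m/s.
|v| = 1.6085 m/s.

1.61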